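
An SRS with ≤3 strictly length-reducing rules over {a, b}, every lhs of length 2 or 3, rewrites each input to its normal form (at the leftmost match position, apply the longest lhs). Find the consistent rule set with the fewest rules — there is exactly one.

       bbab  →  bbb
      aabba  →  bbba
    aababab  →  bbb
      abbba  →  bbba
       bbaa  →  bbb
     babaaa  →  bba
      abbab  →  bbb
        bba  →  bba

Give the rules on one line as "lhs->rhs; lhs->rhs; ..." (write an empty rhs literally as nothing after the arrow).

aa->b; ab->b; aba->a

  | bbab => bbb
  | aabba => bbba
  | aababab => bbabab => bbab => bbb
  | abbba => bbba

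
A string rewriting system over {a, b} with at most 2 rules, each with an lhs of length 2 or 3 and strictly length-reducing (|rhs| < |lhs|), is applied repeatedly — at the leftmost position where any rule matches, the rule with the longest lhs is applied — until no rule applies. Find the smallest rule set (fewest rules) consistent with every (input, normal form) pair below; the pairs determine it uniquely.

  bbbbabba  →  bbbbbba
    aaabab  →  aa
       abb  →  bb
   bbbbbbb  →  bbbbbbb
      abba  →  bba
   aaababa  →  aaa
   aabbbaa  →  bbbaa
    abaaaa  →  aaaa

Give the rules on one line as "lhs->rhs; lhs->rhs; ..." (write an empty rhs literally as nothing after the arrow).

ab->; abb->bb

  | bbbbabba => bbbbbba
  | aaabab => aaab => aa
  | abb => bb
  | bbbbbbb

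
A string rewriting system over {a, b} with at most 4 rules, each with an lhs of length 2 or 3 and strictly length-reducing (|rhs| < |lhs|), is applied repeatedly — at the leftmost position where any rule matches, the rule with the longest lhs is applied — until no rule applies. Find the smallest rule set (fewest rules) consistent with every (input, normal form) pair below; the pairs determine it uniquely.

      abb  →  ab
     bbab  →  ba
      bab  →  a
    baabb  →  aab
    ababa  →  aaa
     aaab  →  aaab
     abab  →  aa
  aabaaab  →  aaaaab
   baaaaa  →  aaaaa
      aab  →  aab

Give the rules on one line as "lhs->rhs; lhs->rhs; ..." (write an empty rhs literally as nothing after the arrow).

abb->ab; baa->aa; bab->a

  | abb => ab
  | bbab => ba
  | bab => a
  | baabb => aabb => aab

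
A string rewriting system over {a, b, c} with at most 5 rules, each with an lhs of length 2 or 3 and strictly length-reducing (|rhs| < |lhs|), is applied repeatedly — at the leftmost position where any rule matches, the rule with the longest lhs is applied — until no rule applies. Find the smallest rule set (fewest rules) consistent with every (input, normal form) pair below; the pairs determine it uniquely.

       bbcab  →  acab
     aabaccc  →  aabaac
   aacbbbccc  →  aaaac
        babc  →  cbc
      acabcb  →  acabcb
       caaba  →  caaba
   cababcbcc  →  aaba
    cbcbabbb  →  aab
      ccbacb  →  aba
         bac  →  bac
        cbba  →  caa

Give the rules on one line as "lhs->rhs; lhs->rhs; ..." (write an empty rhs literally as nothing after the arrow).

  | bbcab => acab
  | aabaccc => aabaac
  | aacbbbccc => accbbccc => aabbccc => aaaccc => aaaac
  | babc => cbc

acb->cc; bab->cb; bb->a; cc->a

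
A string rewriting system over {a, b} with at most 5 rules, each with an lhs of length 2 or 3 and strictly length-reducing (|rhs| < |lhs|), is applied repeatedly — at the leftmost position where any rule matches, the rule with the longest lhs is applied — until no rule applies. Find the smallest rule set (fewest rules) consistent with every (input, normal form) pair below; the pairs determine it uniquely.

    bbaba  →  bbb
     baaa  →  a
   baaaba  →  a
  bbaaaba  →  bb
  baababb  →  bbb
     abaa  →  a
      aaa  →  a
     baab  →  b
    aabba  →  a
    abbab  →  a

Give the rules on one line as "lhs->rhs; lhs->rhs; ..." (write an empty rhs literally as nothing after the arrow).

aa->a; ab->a; ba->b; baa->

  | bbaba => bbba => bbb
  | baaa => a
  | baaaba => aba => aa => a
  | bbaaaba => baba => bba => bb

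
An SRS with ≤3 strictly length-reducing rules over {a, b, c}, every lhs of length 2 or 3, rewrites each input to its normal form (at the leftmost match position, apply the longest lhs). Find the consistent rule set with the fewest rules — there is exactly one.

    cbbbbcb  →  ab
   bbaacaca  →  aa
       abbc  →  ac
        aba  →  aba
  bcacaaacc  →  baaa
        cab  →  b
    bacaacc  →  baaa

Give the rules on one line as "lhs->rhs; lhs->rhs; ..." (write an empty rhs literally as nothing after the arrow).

bb->; ca->; cc->a

  | cbbbbcb => cbbcb => ccb => ab
  | bbaacaca => aacaca => aaca => aa
  | abbc => ac
  | aba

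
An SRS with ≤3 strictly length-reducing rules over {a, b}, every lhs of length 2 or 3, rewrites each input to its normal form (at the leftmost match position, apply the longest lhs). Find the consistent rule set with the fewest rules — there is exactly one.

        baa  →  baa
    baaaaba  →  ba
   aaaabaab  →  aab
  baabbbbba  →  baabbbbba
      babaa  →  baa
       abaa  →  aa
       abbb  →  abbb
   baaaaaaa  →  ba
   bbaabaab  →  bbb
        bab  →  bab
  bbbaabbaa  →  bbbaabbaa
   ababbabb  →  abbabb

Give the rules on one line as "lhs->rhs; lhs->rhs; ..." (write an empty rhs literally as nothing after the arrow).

  | baa
  | baaaaba => baba => ba
  | aaaabaab => abaab => aab
  | baabbbbba

aaa->; aba->a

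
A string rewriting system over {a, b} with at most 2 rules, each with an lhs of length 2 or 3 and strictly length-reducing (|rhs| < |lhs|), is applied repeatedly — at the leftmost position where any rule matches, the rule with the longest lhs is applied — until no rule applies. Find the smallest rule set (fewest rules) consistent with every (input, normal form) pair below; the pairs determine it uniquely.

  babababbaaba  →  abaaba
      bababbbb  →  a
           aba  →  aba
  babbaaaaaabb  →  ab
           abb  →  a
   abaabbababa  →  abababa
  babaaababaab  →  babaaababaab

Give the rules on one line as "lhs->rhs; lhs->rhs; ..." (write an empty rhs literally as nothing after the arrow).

abb->bb; bb->a

  | babababbaaba => bababbbaaba => babbbbaaba => bbbbbaaba => abbbaaba => bbbaaba => abaaba
  | bababbbb => babbbbb => bbbbbb => abbbb => bbbb => abb => bb => a
  | aba
  | babbaaaaaabb => bbbaaaaaabb => abaaaaaabb => abaaaaabb => abaaaabb => abaaabb => abaabb => ababb => abbb => bbb => ab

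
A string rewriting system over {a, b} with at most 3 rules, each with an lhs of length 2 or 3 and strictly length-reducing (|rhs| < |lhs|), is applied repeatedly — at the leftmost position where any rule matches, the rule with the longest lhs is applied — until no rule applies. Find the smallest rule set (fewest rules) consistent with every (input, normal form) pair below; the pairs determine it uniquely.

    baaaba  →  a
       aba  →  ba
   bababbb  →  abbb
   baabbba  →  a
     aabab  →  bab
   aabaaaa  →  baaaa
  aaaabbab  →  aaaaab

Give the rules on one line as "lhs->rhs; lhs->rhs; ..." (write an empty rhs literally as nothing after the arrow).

  | baaaba => baaba => baba => bba => a
  | aba => ba
  | bababbb => bbabbb => abbb
  | baabbba => baaba => baba => bba => a

aba->ba; bba->a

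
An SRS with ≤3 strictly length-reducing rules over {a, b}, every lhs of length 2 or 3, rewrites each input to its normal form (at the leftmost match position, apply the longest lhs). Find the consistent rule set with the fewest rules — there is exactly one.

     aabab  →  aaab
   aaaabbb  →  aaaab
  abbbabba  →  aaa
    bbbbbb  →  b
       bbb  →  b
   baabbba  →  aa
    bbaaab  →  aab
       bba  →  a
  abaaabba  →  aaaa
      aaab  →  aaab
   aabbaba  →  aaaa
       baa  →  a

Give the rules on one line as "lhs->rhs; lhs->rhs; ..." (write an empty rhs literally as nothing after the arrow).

ba->a; baa->a; bb->b

  | aabab => aaab
  | aaaabbb => aaaabb => aaaab
  | abbbabba => abbabba => ababba => aabba => aaba => aaa
  | bbbbbb => bbbbb => bbbb => bbb => bb => b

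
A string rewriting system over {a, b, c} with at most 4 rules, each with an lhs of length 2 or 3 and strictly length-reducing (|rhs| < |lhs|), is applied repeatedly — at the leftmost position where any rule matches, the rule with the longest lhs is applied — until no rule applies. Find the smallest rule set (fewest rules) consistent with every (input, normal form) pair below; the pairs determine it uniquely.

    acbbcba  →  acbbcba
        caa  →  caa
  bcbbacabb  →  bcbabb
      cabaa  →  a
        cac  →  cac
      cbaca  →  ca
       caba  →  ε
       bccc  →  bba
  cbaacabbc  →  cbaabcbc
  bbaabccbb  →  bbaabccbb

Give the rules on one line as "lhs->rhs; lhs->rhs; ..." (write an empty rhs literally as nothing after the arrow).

bac->; bca->; cab->bc; ccc->ba

  | acbbcba
  | caa
  | bcbbacabb => bcbabb
  | cabaa => bcaa => a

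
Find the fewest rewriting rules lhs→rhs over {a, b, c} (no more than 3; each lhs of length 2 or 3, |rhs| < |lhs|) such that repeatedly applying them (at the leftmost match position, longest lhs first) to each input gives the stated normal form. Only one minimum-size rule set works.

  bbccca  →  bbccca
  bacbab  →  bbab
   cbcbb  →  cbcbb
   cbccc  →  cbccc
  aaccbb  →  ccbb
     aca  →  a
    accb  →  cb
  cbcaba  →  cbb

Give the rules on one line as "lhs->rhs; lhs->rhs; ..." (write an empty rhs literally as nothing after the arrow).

aa->; ac->; cab->ba

  | bbccca
  | bacbab => bbab
  | cbcbb
  | cbccc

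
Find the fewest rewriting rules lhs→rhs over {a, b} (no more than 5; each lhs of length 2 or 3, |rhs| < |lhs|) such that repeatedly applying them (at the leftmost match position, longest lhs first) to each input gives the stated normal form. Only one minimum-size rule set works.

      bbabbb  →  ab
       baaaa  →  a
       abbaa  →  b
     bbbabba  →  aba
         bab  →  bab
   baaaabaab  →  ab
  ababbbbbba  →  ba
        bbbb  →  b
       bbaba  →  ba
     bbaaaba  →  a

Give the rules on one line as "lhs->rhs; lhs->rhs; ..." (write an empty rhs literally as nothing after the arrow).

  | bbabbb => bbb => ab
  | baaaa => bbaa => a
  | abbaa => aa => b
  | bbbabba => ababba => aba

aa->b; aab->; bb->a; bba->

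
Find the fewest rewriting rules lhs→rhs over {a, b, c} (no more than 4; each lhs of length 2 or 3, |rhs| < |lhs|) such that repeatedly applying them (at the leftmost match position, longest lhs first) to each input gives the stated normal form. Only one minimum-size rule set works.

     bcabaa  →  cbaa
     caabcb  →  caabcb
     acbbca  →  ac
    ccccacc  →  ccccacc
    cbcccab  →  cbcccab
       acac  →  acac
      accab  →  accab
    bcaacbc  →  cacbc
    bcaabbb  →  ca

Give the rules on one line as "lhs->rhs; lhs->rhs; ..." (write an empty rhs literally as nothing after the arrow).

bbb->; bca->c; cbb->b

  | bcabaa => cbaa
  | caabcb
  | acbbca => abca => ac
  | ccccacc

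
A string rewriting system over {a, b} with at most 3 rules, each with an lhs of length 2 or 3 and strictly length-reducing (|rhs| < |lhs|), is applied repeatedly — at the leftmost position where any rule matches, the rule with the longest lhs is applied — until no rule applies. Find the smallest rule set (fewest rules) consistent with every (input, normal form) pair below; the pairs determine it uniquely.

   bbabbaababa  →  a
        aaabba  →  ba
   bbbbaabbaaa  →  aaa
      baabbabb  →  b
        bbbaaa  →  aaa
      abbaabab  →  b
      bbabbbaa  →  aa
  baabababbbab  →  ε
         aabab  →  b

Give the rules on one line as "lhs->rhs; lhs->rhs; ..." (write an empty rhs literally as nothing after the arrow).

  | bbabbaababa => aabbaababa => bbaababa => aaababa => ababa => aba => a
  | aaabba => abba => ba
  | bbbbaabbaaa => abbaabbaaa => baabbaaa => bbbaaa => abaaa => aaa
  | baabbabb => bbbabb => ababb => abb => b

aab->b; ab->; bb->a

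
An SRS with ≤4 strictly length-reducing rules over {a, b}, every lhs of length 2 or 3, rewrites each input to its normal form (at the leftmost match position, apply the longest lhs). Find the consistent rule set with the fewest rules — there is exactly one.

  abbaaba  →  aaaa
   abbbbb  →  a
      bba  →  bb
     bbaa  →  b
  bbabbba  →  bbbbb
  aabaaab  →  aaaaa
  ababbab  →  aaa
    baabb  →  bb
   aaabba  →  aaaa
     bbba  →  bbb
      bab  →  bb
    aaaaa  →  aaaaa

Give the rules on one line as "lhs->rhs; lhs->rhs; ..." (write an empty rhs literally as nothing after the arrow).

  | abbaaba => abaaba => aaaba => aaaa
  | abbbbb => abbbb => abbb => abb => ab => a
  | bba => bb
  | bbaa => b

ab->a; ba->b; baa->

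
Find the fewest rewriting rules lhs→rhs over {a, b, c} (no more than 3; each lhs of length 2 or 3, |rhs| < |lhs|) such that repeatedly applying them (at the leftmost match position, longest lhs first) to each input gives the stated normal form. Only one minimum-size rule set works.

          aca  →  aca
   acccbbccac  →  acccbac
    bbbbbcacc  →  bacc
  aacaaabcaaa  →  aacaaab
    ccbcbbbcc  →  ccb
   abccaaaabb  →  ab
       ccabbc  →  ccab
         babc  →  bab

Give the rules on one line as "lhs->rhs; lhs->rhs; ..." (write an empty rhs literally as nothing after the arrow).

  | aca
  | acccbbccac => acccbccac => acccbcac => acccbac
  | bbbbbcacc => bbbbcacc => bbbcacc => bbcacc => bcacc => bacc
  | aacaaabcaaa => aacaaabaaa => aacaaabaa => aacaaaba => aacaaab

aba->ab; bb->b; bc->b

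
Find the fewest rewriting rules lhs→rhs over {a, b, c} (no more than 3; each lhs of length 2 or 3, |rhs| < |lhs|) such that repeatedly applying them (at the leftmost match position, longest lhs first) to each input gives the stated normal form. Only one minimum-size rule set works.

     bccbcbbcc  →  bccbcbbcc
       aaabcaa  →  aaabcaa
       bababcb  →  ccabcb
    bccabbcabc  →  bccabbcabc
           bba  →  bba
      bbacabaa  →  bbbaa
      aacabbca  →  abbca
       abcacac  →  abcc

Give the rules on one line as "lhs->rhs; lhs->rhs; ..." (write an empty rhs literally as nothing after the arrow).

  | bccbcbbcc
  | aaabcaa
  | bababcb => ccabcb
  | bccabbcabc

aca->; bab->cc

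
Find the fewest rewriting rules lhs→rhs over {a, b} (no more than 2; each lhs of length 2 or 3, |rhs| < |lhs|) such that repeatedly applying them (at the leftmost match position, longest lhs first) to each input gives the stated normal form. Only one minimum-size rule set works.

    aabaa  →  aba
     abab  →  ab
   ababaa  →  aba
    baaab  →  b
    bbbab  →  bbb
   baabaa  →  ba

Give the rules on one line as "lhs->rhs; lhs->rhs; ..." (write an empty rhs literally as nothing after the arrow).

aa->a; bab->b

  | aabaa => abaa => aba
  | abab => ab
  | ababaa => abaa => aba
  | baaab => baab => bab => b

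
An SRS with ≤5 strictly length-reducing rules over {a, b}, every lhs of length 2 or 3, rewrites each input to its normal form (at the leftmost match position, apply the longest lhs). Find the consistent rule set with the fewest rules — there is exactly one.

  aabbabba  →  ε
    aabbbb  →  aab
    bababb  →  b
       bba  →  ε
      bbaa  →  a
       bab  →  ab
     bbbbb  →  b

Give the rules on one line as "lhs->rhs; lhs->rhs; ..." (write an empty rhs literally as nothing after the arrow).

aba->; ba->; bab->ab; bb->b

  | aabbabba => aababba => abba => aba => ε
  | aabbbb => aabbb => aabb => aab
  | bababb => ababb => bb => b
  | bba => ba => ε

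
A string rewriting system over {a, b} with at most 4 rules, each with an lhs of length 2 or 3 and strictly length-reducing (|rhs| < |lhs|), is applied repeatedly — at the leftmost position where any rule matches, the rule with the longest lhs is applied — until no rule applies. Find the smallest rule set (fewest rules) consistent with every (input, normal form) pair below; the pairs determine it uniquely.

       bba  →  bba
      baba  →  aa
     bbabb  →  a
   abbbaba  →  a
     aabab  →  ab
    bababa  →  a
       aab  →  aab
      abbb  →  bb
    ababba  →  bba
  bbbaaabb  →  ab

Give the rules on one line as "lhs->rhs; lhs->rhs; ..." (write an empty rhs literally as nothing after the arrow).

aba->; abb->b; baa->a; bab->a

  | bba
  | baba => aa
  | bbabb => bab => a
  | abbbaba => bbaba => baa => a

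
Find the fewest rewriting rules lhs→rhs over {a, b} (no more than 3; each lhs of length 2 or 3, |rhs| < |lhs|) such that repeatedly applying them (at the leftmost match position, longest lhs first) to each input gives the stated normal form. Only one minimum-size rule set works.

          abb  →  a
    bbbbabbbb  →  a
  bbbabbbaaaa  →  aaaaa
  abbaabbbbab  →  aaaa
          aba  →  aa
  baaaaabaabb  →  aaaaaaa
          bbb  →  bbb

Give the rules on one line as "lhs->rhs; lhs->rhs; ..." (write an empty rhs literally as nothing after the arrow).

ab->a; ba->a

  | abb => ab => a
  | bbbbabbbb => bbbabbbb => bbabbbb => babbbb => abbbb => abbb => abb => ab => a
  | bbbabbbaaaa => bbabbbaaaa => babbbaaaa => abbbaaaa => abbaaaa => abaaaa => aaaaa
  | abbaabbbbab => abaabbbbab => aaabbbbab => aaabbbab => aaabbab => aaabab => aaaab => aaaa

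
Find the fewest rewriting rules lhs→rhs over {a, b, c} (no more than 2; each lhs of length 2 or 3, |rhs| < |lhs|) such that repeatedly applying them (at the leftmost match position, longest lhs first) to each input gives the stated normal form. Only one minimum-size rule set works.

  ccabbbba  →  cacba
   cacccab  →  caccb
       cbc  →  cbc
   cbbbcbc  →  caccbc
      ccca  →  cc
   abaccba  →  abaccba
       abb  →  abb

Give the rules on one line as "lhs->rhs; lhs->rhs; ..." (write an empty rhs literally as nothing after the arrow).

  | ccabbbba => cbbbba => cacba
  | cacccab => caccb
  | cbc
  | cbbbcbc => caccbc

bbb->ac; cca->c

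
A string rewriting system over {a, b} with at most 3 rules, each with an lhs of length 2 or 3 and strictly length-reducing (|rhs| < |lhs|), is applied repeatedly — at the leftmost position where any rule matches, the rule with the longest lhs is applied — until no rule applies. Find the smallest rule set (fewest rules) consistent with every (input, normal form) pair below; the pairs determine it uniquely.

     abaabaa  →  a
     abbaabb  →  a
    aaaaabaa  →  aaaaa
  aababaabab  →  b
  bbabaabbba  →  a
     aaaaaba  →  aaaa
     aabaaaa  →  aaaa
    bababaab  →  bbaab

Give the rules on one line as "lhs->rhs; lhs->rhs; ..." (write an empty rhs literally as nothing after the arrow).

  | abaabaa => abaa => a
  | abbaabb => aabb => a
  | aaaaabaa => aaaaa
  | aababaabab => abaabab => abab => b

aba->; abb->; bbb->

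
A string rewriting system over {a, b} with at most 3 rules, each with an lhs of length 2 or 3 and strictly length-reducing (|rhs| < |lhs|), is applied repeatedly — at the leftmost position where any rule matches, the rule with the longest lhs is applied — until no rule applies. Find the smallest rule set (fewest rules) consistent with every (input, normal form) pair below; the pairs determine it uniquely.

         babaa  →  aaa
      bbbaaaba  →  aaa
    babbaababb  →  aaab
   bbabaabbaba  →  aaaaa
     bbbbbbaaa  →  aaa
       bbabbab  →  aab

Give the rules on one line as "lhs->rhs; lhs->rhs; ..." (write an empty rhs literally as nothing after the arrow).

ba->; bab->a; bba->ab

  | babaa => aaa
  | bbbaaaba => babaaba => aaaba => aaa
  | babbaababb => abaababb => aababb => aaab
  | bbabaabbaba => abbaabbaba => aababbaba => aaababa => aaaaa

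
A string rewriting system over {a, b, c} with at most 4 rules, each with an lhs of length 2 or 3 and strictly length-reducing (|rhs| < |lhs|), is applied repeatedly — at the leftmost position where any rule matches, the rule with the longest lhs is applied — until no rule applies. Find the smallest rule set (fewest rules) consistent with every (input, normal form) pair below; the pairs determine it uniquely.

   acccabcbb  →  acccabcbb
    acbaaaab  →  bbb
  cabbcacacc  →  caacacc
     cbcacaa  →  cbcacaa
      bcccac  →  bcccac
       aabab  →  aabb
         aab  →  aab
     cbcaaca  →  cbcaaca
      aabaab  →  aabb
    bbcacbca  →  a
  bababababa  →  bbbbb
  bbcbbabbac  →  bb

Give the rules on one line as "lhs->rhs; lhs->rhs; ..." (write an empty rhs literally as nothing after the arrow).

acb->bb; ba->b; bbc->

  | acccabcbb
  | acbaaaab => bbaaaab => bbaaab => bbaab => bbab => bbb
  | cabbcacacc => caacacc
  | cbcacaa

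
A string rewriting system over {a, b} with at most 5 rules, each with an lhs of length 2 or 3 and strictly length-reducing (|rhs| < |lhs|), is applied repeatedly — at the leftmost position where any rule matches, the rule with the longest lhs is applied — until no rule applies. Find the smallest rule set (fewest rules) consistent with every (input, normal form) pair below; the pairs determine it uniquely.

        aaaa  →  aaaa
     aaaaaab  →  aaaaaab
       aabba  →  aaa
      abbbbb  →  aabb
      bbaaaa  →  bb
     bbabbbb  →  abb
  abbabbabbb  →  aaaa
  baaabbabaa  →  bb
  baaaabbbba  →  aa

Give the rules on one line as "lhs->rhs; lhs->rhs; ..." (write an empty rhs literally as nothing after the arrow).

ba->a; baa->b; bab->b; bbb->a

  | aaaa
  | aaaaaab
  | aabba => aaba => aaa
  | abbbbb => aabb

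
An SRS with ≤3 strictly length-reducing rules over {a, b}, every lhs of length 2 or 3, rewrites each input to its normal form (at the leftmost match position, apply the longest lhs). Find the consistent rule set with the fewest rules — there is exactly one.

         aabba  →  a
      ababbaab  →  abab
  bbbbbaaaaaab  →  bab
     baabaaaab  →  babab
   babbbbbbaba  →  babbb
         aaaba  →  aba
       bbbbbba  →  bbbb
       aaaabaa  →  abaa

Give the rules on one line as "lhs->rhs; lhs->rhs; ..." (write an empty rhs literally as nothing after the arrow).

aab->ab; bba->

  | aabba => abba => a
  | ababbaab => abaab => abab
  | bbbbbaaaaaab => bbbaaaaab => baaaab => baaab => baab => bab
  | baabaaaab => babaaaab => babaaab => babaab => babab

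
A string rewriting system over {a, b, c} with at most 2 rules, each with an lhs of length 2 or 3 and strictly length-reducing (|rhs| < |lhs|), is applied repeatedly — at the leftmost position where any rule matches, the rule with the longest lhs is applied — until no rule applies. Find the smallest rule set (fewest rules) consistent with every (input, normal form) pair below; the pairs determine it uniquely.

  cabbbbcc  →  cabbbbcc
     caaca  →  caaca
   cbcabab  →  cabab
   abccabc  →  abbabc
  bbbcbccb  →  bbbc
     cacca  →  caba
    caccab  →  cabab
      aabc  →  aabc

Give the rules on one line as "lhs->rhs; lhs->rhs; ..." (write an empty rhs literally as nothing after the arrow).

  | cabbbbcc
  | caaca
  | cbcabab => cabab
  | abccabc => abbabc

cb->; cca->ba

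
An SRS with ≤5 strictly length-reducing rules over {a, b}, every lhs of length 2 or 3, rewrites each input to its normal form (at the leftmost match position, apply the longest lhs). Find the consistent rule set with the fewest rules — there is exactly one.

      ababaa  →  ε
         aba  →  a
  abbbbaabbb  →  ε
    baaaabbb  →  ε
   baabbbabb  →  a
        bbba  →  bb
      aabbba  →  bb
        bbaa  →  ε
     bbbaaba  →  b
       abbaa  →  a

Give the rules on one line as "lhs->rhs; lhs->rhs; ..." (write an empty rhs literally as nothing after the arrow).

  | ababaa => abaa => aa => ε
  | aba => a
  | abbbbaabbb => abbaabbb => aaabbb => abbb => ab => ε
  | baaaabbb => aaabbb => abbb => ab => ε

aa->; ab->; abb->a; ba->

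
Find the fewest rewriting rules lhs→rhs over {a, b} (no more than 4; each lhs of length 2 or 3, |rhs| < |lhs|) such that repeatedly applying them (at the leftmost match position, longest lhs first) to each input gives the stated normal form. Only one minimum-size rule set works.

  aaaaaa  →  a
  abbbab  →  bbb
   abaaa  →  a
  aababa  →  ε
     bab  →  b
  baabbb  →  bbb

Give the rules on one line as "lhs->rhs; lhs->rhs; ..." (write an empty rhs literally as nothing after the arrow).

aa->a; ab->b; ba->

  | aaaaaa => aaaaa => aaaa => aaa => aa => a
  | abbbab => bbbab => bbb
  | abaaa => baaa => aa => a
  | aababa => ababa => baba => ba => ε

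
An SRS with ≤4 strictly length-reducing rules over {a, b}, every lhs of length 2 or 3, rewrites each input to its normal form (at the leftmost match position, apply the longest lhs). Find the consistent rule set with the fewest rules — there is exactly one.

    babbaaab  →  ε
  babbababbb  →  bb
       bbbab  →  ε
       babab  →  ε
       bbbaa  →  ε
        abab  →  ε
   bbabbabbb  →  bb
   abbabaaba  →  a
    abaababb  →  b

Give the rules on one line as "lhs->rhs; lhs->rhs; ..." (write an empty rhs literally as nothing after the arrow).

aa->; ab->; ba->a

  | babbaaab => abbaaab => baaab => aaab => ab => ε
  | babbababbb => abbababbb => bababbb => ababbb => abbb => bb
  | bbbab => bbab => bab => ab => ε
  | babab => abab => ab => ε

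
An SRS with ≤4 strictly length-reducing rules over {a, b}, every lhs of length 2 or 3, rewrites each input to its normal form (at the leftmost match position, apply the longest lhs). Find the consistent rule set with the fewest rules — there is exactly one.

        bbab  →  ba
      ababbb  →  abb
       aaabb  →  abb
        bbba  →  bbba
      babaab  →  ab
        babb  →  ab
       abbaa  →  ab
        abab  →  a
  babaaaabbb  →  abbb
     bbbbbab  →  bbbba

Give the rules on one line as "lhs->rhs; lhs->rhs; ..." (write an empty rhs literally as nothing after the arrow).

aa->a; baa->; bab->a

  | bbab => ba
  | ababbb => aabb => abb
  | aaabb => aabb => abb
  | bbba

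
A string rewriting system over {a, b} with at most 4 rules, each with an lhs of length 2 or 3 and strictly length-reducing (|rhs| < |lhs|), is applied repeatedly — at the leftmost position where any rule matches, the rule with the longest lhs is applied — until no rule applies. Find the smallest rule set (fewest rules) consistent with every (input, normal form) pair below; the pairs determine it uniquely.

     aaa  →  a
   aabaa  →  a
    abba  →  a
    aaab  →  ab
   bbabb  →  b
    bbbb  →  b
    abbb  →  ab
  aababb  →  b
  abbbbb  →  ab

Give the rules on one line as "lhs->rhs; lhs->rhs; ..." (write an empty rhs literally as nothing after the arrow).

aa->; ba->; bb->b

  | aaa => a
  | aabaa => baa => a
  | abba => aba => a
  | aaab => ab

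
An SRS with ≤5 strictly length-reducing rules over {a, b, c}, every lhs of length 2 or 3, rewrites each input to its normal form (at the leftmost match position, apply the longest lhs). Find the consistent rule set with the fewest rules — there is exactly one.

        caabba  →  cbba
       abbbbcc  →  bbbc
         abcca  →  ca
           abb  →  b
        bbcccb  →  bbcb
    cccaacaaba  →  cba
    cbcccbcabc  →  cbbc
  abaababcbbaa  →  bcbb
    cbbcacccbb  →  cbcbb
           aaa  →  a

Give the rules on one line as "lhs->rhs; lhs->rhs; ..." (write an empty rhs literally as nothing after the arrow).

aa->; ab->; bca->ab; cc->c

  | caabba => cbba
  | abbbbcc => bbbcc => bbbc
  | abcca => cca => ca
  | abb => b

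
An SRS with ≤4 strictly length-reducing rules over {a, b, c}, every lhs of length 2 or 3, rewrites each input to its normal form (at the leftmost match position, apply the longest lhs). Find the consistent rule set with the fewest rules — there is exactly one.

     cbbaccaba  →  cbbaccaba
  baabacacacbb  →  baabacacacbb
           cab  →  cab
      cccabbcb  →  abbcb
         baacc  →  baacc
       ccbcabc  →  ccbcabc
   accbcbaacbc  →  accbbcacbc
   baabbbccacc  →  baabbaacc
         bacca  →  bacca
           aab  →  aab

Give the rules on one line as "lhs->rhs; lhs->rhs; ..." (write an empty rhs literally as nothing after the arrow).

  | cbbaccaba
  | baabacacacbb
  | cab
  | cccabbcb => abbcb

bcc->a; cba->bc; ccc->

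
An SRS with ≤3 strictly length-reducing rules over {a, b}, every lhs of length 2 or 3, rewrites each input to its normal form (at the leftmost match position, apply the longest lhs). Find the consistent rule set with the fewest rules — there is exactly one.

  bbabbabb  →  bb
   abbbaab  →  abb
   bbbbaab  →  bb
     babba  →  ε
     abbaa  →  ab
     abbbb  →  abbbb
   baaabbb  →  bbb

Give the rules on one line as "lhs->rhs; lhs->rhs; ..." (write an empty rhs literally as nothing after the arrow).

  | bbabbabb => babbabb => bbabb => babb => bb
  | abbbaab => abbaab => abaab => abb
  | bbbbaab => bbbaab => bbaab => baab => bb
  | babba => bba => ba => ε

ba->; baa->b; bba->ba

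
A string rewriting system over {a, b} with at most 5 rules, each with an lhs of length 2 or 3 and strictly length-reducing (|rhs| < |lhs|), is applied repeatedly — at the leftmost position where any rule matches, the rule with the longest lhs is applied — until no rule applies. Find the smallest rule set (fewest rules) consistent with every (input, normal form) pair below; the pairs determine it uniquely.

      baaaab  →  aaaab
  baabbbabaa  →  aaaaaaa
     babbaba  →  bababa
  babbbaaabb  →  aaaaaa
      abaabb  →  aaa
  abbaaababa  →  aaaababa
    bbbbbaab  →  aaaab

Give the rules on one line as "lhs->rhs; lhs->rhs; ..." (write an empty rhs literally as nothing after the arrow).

  | baaaab => aaaab
  | baabbbabaa => aabbbabaa => aaaaabaa => aaaaaaa
  | babbaba => bababa
  | babbbaaabb => baaaaaabb => aaaaaabb => aaaaaa

baa->aa; bb->; bba->ba; bbb->aa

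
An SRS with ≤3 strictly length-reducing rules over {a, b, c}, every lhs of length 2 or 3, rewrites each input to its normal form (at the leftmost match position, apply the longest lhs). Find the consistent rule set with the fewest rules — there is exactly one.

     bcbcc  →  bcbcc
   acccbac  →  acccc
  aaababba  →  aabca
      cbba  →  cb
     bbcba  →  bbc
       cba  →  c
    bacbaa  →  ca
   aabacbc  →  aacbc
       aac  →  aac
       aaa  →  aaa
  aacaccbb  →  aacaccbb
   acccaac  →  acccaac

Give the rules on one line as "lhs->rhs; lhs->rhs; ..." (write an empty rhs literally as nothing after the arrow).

abb->bc; ba->

  | bcbcc
  | acccbac => acccc
  | aaababba => aaabba => aabca
  | cbba => cb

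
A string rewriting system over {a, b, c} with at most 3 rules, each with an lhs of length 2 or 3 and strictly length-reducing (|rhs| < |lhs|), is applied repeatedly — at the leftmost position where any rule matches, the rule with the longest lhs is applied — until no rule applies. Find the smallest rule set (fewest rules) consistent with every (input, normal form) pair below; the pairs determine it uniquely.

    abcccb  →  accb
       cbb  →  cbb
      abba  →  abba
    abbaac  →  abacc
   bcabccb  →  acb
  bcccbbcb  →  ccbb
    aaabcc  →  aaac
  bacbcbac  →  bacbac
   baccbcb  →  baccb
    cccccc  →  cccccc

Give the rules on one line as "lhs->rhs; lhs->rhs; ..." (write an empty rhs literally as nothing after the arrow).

  | abcccb => accb
  | cbb
  | abba
  | abbaac => abacc

baa->ac; bc->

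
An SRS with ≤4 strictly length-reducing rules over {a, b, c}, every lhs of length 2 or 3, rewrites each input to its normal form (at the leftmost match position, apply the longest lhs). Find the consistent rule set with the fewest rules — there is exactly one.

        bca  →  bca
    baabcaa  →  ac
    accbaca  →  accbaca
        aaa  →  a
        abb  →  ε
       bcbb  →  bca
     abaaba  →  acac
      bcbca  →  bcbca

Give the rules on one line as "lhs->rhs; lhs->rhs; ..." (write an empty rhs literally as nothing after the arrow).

  | bca
  | baabcaa => bbcaa => acaa => ac
  | accbaca
  | aaa => a

aa->; aba->ac; bb->a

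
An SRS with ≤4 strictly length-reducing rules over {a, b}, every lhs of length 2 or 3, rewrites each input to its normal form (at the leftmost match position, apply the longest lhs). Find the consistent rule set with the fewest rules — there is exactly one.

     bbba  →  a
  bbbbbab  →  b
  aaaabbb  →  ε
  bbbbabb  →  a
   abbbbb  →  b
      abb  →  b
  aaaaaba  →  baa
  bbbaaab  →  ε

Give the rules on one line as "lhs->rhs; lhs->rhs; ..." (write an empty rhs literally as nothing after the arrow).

aaa->bb; ab->; bb->a; bba->ba

  | bbba => aba => a
  | bbbbbab => abbbab => bbab => bab => b
  | aaaabbb => bbabbb => babbb => bbb => ab => ε
  | bbbbabb => abbabb => babb => bb => a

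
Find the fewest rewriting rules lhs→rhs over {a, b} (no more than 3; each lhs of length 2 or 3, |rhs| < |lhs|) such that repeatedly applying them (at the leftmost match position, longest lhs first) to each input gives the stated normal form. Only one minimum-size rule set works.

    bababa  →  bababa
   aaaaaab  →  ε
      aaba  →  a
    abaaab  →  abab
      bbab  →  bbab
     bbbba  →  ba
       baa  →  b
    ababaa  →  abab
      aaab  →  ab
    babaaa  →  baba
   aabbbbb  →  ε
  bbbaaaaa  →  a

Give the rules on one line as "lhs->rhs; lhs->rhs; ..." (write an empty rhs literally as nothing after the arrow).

aa->; aab->aa; bbb->

  | bababa
  | aaaaaab => aaaab => aab => aa => ε
  | aaba => aaa => a
  | abaaab => abab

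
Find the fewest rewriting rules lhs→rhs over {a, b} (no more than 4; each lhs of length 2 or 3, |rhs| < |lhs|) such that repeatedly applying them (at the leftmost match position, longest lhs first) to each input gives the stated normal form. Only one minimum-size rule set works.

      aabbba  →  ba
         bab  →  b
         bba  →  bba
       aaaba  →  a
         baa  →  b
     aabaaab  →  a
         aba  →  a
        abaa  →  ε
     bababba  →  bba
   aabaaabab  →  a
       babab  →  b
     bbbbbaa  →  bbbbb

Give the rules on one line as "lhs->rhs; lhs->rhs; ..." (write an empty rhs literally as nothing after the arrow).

aa->; aab->a; ab->

  | aabbba => abba => ba
  | bab => b
  | bba
  | aaaba => aba => a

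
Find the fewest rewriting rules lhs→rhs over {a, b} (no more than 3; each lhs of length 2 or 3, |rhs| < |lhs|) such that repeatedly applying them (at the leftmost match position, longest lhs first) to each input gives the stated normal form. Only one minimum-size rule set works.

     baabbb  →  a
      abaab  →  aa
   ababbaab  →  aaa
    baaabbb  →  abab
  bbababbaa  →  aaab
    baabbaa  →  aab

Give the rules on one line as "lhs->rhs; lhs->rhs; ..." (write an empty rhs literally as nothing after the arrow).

  | baabbb => abbbb => abb => a
  | abaab => aabb => aa
  | ababbaab => abaabab => aabbab => aaabb => aaa
  | baaabbb => ababbb => abab

baa->ab; bb->; bba->ab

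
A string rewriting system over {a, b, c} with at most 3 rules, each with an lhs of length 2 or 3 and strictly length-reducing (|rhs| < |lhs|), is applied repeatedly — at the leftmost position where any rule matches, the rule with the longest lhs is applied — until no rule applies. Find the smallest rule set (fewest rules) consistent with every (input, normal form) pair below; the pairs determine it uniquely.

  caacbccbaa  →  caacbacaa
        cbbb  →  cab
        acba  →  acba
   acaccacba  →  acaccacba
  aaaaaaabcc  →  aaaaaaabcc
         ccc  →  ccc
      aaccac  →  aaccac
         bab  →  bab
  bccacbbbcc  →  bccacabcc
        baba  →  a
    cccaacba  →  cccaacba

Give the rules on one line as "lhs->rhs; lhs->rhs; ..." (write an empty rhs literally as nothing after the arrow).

aba->b; bb->a; ccb->ac

  | caacbccbaa => caacbacaa
  | cbbb => cab
  | acba
  | acaccacba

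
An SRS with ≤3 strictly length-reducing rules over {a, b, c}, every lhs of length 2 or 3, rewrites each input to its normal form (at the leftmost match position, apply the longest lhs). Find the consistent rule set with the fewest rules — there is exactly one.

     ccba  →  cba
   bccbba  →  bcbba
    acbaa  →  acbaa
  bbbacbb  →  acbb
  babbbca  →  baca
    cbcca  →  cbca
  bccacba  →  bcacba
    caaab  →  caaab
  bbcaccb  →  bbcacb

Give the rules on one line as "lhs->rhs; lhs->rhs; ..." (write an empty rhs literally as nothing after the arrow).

bbb->; cc->c

  | ccba => cba
  | bccbba => bcbba
  | acbaa
  | bbbacbb => acbb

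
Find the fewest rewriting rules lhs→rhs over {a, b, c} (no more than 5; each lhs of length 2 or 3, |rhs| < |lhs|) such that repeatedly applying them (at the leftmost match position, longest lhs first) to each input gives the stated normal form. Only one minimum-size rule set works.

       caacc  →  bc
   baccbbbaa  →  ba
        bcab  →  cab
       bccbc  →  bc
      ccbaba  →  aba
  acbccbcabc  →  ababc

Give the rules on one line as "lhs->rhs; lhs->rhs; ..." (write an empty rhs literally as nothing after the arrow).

aa->; bb->; bca->ca; cc->b

  | caacc => ccc => bc
  | baccbbbaa => babbbbaa => babbaa => baaa => ba
  | bcab => cab
  | bccbc => bbbc => bc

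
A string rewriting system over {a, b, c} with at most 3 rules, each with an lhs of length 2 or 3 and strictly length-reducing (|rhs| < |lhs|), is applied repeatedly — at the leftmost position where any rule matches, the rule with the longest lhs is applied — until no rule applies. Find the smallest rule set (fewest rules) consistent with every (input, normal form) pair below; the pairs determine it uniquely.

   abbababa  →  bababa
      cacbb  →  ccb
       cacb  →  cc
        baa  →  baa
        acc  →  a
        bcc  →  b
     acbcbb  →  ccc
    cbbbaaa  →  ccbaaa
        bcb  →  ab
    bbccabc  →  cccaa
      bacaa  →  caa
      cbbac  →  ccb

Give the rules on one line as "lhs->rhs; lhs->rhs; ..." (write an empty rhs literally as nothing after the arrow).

  | abbababa => acababa => bababa
  | cacbb => cbbb => ccb
  | cacb => cbb => cc
  | baa

ac->b; bb->c; bc->a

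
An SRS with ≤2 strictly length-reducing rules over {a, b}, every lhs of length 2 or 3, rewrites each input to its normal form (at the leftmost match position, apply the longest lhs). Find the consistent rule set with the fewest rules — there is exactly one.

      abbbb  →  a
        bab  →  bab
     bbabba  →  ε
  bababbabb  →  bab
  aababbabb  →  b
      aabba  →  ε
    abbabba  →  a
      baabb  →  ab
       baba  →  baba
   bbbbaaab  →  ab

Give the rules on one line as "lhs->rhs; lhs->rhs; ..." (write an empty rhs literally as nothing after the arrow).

  | abbbb => aabb => bb => a
  | bab
  | bbabba => aabba => bba => aa => ε
  | bababbabb => babaaabb => bababb => babaa => bab

aa->; bb->a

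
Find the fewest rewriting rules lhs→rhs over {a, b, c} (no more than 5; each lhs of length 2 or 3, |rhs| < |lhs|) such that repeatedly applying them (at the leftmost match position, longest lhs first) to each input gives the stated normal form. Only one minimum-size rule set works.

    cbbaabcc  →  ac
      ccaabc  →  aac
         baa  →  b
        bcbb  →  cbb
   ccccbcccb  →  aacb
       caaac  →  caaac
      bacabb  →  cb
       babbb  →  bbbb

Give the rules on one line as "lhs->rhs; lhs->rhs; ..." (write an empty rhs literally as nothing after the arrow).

ab->; ba->b; bc->c; cc->a

  | cbbaabcc => cbbabcc => cbbbcc => cbbcc => cbcc => ccc => ac
  | ccaabc => aaabc => aac
  | baa => ba => b
  | bcbb => cbb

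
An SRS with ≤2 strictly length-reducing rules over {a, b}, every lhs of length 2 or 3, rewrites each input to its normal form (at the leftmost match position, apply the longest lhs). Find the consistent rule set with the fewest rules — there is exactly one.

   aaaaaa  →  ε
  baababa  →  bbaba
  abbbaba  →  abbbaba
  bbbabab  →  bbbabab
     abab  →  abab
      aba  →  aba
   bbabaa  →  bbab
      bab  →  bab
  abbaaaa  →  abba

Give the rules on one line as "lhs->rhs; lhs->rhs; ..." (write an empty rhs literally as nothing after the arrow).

  | aaaaaa => aaa => ε
  | baababa => bbaba
  | abbbaba
  | bbbabab

aa->; aaa->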